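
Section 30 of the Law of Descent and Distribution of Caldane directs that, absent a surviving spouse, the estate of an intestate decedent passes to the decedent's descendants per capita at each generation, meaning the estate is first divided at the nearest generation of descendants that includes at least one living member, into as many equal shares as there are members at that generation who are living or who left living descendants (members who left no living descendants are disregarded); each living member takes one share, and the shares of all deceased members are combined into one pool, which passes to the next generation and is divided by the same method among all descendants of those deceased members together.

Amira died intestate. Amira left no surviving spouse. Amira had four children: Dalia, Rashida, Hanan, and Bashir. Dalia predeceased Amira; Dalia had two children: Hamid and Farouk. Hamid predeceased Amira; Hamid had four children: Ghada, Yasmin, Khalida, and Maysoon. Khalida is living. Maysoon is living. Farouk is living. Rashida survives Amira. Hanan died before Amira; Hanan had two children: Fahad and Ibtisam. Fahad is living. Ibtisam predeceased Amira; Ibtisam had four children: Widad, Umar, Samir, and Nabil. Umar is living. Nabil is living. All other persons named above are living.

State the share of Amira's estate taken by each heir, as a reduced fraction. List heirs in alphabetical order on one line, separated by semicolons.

There is no surviving spouse, so the entire estate passes to Amira's descendants per capita at each generation.
At generation 1 (Dalia, Rashida, Hanan, Bashir) there are 4 shares of (1)/4 = 1/4 each.
Living: Rashida and Bashir — each takes 1/4.
Deceased: Dalia and Hanan. Their combined 1/2 is pooled and carried to generation 2.
At generation 2 (Hamid, Farouk, Fahad, Ibtisam) there are 4 shares of (1/2)/4 = 1/8 each.
Living: Farouk and Fahad — each takes 1/8.
Deceased: Hamid and Ibtisam. Their combined 1/4 is pooled and carried to generation 3.
At generation 3 (Ghada, Yasmin, Khalida, Maysoon, Widad, Umar, Samir, Nabil) there are 8 shares of (1/4)/8 = 1/32 each.
Living: Ghada, Yasmin, Khalida, Maysoon, Widad, Umar, Samir, and Nabil — each takes 1/32.

Bashir 1/4; Fahad 1/8; Farouk 1/8; Ghada 1/32; Khalida 1/32; Maysoon 1/32; Nabil 1/32; Rashida 1/4; Samir 1/32; Umar 1/32; Widad 1/32; Yasmin 1/32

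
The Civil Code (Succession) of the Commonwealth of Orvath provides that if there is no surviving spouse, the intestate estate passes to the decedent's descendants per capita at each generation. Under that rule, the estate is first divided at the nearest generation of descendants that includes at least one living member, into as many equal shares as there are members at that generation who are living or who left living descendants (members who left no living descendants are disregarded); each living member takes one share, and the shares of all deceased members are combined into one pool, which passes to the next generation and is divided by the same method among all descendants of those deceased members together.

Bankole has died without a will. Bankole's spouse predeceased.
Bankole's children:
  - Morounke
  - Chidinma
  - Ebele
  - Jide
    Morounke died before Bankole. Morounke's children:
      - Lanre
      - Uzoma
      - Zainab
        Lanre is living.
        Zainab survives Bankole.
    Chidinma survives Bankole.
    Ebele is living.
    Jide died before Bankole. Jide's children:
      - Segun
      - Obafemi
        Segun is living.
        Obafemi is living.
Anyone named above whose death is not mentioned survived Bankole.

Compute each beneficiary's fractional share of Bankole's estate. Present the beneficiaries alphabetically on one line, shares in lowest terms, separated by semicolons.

Chidinma 1/4; Ebele 1/4; Lanre 1/10; Obafemi 1/10; Segun 1/10; Uzoma 1/10; Zainab 1/10

There is no surviving spouse, so the entire estate passes to Bankole's descendants per capita at each generation.
At generation 1 (Morounke, Chidinma, Ebele, Jide) there are 4 shares of (1)/4 = 1/4 each.
Living: Chidinma and Ebele — each takes 1/4.
Deceased: Morounke and Jide. Their combined 1/2 is pooled and carried to generation 2.
At generation 2 (Lanre, Uzoma, Zainab, Segun, Obafemi) there are 5 shares of (1/2)/5 = 1/10 each.
Living: Lanre, Uzoma, Zainab, Segun, and Obafemi — each takes 1/10.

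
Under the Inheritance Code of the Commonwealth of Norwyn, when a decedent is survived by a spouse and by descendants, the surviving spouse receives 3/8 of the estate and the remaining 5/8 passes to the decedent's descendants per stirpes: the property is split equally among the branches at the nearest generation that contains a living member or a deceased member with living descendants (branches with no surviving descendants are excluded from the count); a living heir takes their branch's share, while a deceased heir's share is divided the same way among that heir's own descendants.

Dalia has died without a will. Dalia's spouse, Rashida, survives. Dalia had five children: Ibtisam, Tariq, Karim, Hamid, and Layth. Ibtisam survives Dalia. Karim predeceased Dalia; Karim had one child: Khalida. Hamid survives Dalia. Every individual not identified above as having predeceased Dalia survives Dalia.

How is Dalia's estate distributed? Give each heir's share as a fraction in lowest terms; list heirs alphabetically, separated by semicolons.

Hamid 1/8; Ibtisam 1/8; Khalida 1/8; Layth 1/8; Rashida 3/8; Tariq 1/8

Rashida, as surviving spouse, takes 3/8.
The remaining 5/8 passes to Dalia's descendants per stirpes.
The 5/8 is divided into 5 equal shares of 1/8 among Ibtisam, Tariq, Karim, Hamid, Layth.
Ibtisam is living and takes 1/8.
Tariq is living and takes 1/8.
Karim predeceased; the 1/8 allotted to Karim's branch passes to Karim's issue by representation.
Khalida is the sole taker at this level and receives the full 1/8.
Hamid is living and takes 1/8.
Layth is living and takes 1/8.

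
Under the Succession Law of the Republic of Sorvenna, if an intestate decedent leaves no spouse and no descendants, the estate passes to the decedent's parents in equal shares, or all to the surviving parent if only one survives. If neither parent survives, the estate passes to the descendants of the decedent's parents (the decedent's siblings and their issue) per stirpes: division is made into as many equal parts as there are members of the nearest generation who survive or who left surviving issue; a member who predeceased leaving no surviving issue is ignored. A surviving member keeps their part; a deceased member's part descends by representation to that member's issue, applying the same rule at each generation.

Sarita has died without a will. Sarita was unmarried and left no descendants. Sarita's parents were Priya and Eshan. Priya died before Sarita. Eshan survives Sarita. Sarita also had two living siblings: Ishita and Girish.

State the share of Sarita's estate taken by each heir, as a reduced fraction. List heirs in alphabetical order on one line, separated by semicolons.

Only one parent, Eshan, survives, so Eshan takes the entire estate. The siblings take nothing because a surviving parent has priority.

Eshan 1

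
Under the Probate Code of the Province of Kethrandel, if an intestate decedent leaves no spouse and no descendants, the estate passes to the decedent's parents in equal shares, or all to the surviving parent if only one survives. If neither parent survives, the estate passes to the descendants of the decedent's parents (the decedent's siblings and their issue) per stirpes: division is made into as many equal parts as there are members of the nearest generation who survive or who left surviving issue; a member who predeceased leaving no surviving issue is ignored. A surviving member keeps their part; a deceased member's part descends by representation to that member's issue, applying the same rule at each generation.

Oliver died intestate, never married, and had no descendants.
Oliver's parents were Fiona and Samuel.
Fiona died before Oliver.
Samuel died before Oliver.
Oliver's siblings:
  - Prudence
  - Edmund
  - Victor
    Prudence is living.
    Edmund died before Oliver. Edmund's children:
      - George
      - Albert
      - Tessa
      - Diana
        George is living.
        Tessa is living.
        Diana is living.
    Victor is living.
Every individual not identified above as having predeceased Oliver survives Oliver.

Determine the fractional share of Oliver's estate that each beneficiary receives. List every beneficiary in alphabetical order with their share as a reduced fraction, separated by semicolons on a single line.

Neither parent survives and there are no descendants, so the estate passes to Oliver's siblings and their issue per stirpes.
The estate is divided into 3 equal shares of 1/3 among Prudence, Edmund, Victor.
Prudence is living and takes 1/3.
Edmund predeceased; the 1/3 allotted to Edmund's branch passes to Edmund's issue by representation.
The 1/3 is divided into 4 equal shares of 1/12 among George, Albert, Tessa, Diana.
George is living and takes 1/12.
Albert is living and takes 1/12.
Tessa is living and takes 1/12.
Diana is living and takes 1/12.
Victor is living and takes 1/3.

Albert 1/12; Diana 1/12; George 1/12; Prudence 1/3; Tessa 1/12; Victor 1/3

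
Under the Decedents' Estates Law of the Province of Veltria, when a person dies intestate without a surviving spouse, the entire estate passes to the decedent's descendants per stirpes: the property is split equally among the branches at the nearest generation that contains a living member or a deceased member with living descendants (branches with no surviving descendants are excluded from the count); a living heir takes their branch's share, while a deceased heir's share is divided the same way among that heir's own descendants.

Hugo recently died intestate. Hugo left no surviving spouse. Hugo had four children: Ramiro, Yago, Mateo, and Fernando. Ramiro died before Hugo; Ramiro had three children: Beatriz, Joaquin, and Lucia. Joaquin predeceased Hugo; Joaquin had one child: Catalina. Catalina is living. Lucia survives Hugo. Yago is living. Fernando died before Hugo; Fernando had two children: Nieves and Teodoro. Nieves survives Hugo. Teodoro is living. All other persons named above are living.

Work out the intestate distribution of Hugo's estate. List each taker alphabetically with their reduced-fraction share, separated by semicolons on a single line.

There is no surviving spouse, so the entire estate passes to Hugo's descendants per stirpes.
The estate is divided into 4 equal shares of 1/4 among Ramiro, Yago, Mateo, Fernando.
Ramiro predeceased; the 1/4 allotted to Ramiro's branch passes to Ramiro's issue by representation.
The 1/4 is divided into 3 equal shares of 1/12 among Beatriz, Joaquin, Lucia.
Beatriz is living and takes 1/12.
Joaquin predeceased; the 1/12 allotted to Joaquin's branch passes to Joaquin's issue by representation.
Catalina is the sole taker at this level and receives the full 1/12.
Lucia is living and takes 1/12.
Yago is living and takes 1/4.
Mateo is living and takes 1/4.
Fernando predeceased; the 1/4 allotted to Fernando's branch passes to Fernando's issue by representation.
The 1/4 is divided into 2 equal shares of 1/8 among Nieves, Teodoro.
Nieves is living and takes 1/8.
Teodoro is living and takes 1/8.

Beatriz 1/12; Catalina 1/12; Lucia 1/12; Mateo 1/4; Nieves 1/8; Teodoro 1/8; Yago 1/4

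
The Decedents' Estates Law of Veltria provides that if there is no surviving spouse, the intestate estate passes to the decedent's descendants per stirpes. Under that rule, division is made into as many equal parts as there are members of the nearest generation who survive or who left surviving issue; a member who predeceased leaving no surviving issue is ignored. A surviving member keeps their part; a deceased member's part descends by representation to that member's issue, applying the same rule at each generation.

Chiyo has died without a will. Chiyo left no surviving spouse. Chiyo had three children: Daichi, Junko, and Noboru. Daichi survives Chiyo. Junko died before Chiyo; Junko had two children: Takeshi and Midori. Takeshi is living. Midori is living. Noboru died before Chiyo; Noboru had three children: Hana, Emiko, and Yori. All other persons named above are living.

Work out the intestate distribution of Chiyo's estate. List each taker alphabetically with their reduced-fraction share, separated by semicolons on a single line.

There is no surviving spouse, so the entire estate passes to Chiyo's descendants per stirpes.
The estate is divided into 3 equal shares of 1/3 among Daichi, Junko, Noboru.
Daichi is living and takes 1/3.
Junko predeceased; the 1/3 allotted to Junko's branch passes to Junko's issue by representation.
The 1/3 is divided into 2 equal shares of 1/6 among Takeshi, Midori.
Takeshi is living and takes 1/6.
Midori is living and takes 1/6.
Noboru predeceased; the 1/3 allotted to Noboru's branch passes to Noboru's issue by representation.
The 1/3 is divided into 3 equal shares of 1/9 among Hana, Emiko, Yori.
Hana is living and takes 1/9.
Emiko is living and takes 1/9.
Yori is living and takes 1/9.

Daichi 1/3; Emiko 1/9; Hana 1/9; Midori 1/6; Takeshi 1/6; Yori 1/9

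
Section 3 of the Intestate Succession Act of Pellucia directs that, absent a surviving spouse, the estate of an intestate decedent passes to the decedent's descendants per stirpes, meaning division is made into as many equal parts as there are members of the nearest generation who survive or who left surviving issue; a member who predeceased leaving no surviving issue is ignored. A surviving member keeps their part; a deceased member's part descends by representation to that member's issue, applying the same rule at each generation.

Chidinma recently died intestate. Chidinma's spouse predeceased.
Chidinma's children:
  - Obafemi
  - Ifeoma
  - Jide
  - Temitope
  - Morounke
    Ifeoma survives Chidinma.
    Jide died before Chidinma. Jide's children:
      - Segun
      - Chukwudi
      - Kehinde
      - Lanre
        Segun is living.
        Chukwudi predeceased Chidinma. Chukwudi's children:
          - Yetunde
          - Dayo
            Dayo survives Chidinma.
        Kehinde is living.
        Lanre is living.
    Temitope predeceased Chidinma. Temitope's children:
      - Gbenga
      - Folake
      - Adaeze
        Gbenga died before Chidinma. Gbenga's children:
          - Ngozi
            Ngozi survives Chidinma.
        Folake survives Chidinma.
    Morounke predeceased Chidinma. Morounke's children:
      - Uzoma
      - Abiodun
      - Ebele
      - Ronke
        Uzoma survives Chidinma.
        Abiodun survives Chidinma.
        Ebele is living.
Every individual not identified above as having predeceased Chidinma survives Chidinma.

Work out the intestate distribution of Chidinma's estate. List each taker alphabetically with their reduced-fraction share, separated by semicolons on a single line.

Abiodun 1/20; Adaeze 1/15; Dayo 1/40; Ebele 1/20; Folake 1/15; Ifeoma 1/5; Kehinde 1/20; Lanre 1/20; Ngozi 1/15; Obafemi 1/5; Ronke 1/20; Segun 1/20; Uzoma 1/20; Yetunde 1/40

There is no surviving spouse, so the entire estate passes to Chidinma's descendants per stirpes.
The estate is divided into 5 equal shares of 1/5 among Obafemi, Ifeoma, Jide, Temitope, Morounke.
Obafemi is living and takes 1/5.
Ifeoma is living and takes 1/5.
Jide predeceased; the 1/5 allotted to Jide's branch passes to Jide's issue by representation.
The 1/5 is divided into 4 equal shares of 1/20 among Segun, Chukwudi, Kehinde, Lanre.
Segun is living and takes 1/20.
Chukwudi predeceased; the 1/20 allotted to Chukwudi's branch passes to Chukwudi's issue by representation.
The 1/20 is divided into 2 equal shares of 1/40 among Yetunde, Dayo.
Yetunde is living and takes 1/40.
Dayo is living and takes 1/40.
Kehinde is living and takes 1/20.
Lanre is living and takes 1/20.
Temitope predeceased; the 1/5 allotted to Temitope's branch passes to Temitope's issue by representation.
The 1/5 is divided into 3 equal shares of 1/15 among Gbenga, Folake, Adaeze.
Gbenga predeceased; the 1/15 allotted to Gbenga's branch passes to Gbenga's issue by representation.
Ngozi is the sole taker at this level and receives the full 1/15.
Folake is living and takes 1/15.
Adaeze is living and takes 1/15.
Morounke predeceased; the 1/5 allotted to Morounke's branch passes to Morounke's issue by representation.
The 1/5 is divided into 4 equal shares of 1/20 among Uzoma, Abiodun, Ebele, Ronke.
Uzoma is living and takes 1/20.
Abiodun is living and takes 1/20.
Ebele is living and takes 1/20.
Ronke is living and takes 1/20.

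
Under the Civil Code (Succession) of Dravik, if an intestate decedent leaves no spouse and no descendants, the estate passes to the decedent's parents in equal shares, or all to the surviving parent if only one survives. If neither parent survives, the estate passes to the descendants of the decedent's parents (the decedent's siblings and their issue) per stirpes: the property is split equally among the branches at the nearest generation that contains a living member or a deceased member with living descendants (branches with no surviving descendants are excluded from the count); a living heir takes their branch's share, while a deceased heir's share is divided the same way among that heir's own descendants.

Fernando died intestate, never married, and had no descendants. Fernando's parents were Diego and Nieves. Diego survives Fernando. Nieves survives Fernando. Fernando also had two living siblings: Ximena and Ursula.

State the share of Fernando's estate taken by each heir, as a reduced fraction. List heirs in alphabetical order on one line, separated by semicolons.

Diego 1/2; Nieves 1/2

Both parents survive, so Diego and Nieves each take 1/2. The siblings take nothing because a surviving parent has priority.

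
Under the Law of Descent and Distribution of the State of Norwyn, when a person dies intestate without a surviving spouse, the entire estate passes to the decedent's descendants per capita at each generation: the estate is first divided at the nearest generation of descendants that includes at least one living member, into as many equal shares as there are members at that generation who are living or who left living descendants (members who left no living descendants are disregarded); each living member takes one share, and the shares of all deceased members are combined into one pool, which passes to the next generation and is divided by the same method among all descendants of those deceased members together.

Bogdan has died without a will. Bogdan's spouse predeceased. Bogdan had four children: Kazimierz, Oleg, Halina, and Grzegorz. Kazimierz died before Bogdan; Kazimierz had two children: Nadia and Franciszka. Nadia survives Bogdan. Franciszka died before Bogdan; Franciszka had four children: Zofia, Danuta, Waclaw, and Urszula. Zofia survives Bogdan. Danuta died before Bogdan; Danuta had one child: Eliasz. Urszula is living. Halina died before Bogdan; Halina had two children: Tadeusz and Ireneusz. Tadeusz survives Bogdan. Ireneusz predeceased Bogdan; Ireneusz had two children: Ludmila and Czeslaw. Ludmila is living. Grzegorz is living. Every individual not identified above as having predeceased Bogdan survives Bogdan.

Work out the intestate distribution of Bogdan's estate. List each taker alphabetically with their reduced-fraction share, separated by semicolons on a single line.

Czeslaw 1/24; Eliasz 1/24; Grzegorz 1/4; Ludmila 1/24; Nadia 1/8; Oleg 1/4; Tadeusz 1/8; Urszula 1/24; Waclaw 1/24; Zofia 1/24

There is no surviving spouse, so the entire estate passes to Bogdan's descendants per capita at each generation.
At generation 1 (Kazimierz, Oleg, Halina, Grzegorz) there are 4 shares of (1)/4 = 1/4 each.
Living: Oleg and Grzegorz — each takes 1/4.
Deceased: Kazimierz and Halina. Their combined 1/2 is pooled and carried to generation 2.
At generation 2 (Nadia, Franciszka, Tadeusz, Ireneusz) there are 4 shares of (1/2)/4 = 1/8 each.
Living: Nadia and Tadeusz — each takes 1/8.
Deceased: Franciszka and Ireneusz. Their combined 1/4 is pooled and carried to generation 3.
At generation 3 (Zofia, Danuta, Waclaw, Urszula, Ludmila, Czeslaw) there are 6 shares of (1/4)/6 = 1/24 each.
Living: Zofia, Waclaw, Urszula, Ludmila, and Czeslaw — each takes 1/24.
Deceased: Danuta. That 1/24 share is carried to generation 4.
At generation 4 (Eliasz) there are 1 shares of (1/24)/1 = 1/24 each.
Living: Eliasz — each takes 1/24.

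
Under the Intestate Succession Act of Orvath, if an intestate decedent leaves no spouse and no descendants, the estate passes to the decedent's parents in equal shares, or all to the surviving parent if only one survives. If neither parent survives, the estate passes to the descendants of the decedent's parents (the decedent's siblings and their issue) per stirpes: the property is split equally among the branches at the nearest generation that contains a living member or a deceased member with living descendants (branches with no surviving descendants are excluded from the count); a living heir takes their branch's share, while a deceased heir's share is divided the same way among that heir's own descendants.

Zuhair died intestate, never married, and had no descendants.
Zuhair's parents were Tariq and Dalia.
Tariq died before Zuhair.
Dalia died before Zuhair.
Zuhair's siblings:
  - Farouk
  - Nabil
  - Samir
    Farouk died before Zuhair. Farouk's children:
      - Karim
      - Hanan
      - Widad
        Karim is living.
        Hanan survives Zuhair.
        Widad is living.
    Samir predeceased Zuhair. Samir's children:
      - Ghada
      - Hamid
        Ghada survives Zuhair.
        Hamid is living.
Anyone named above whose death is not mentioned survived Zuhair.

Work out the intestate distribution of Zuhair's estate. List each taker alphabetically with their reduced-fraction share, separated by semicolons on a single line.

Neither parent survives and there are no descendants, so the estate passes to Zuhair's siblings and their issue per stirpes.
The estate is divided into 3 equal shares of 1/3 among Farouk, Nabil, Samir.
Farouk predeceased; the 1/3 allotted to Farouk's branch passes to Farouk's issue by representation.
The 1/3 is divided into 3 equal shares of 1/9 among Karim, Hanan, Widad.
Karim is living and takes 1/9.
Hanan is living and takes 1/9.
Widad is living and takes 1/9.
Nabil is living and takes 1/3.
Samir predeceased; the 1/3 allotted to Samir's branch passes to Samir's issue by representation.
The 1/3 is divided into 2 equal shares of 1/6 among Ghada, Hamid.
Ghada is living and takes 1/6.
Hamid is living and takes 1/6.

Ghada 1/6; Hamid 1/6; Hanan 1/9; Karim 1/9; Nabil 1/3; Widad 1/9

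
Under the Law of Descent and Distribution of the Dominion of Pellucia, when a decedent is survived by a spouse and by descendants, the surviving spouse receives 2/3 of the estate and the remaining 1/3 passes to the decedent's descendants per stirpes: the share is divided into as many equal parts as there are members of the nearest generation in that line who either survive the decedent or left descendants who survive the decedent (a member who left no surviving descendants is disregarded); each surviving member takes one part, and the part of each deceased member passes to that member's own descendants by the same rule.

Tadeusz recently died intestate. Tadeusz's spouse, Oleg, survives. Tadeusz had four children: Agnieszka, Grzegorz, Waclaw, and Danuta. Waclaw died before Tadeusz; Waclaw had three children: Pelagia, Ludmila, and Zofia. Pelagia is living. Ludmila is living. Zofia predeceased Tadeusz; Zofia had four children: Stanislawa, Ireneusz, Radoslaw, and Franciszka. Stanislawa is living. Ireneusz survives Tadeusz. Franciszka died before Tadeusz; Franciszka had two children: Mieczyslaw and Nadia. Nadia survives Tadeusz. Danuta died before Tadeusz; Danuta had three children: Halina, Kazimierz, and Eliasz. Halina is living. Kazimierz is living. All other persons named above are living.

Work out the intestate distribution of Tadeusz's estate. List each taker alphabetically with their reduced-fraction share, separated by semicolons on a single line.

Agnieszka 1/12; Eliasz 1/36; Grzegorz 1/12; Halina 1/36; Ireneusz 1/144; Kazimierz 1/36; Ludmila 1/36; Mieczyslaw 1/288; Nadia 1/288; Oleg 2/3; Pelagia 1/36; Radoslaw 1/144; Stanislawa 1/144

Oleg, as surviving spouse, takes 2/3.
The remaining 1/3 passes to Tadeusz's descendants per stirpes.
The 1/3 is divided into 4 equal shares of 1/12 among Agnieszka, Grzegorz, Waclaw, Danuta.
Agnieszka is living and takes 1/12.
Grzegorz is living and takes 1/12.
Waclaw predeceased; the 1/12 allotted to Waclaw's branch passes to Waclaw's issue by representation.
The 1/12 is divided into 3 equal shares of 1/36 among Pelagia, Ludmila, Zofia.
Pelagia is living and takes 1/36.
Ludmila is living and takes 1/36.
Zofia predeceased; the 1/36 allotted to Zofia's branch passes to Zofia's issue by representation.
The 1/36 is divided into 4 equal shares of 1/144 among Stanislawa, Ireneusz, Radoslaw, Franciszka.
Stanislawa is living and takes 1/144.
Ireneusz is living and takes 1/144.
Radoslaw is living and takes 1/144.
Franciszka predeceased; the 1/144 allotted to Franciszka's branch passes to Franciszka's issue by representation.
The 1/144 is divided into 2 equal shares of 1/288 among Mieczyslaw, Nadia.
Mieczyslaw is living and takes 1/288.
Nadia is living and takes 1/288.
Danuta predeceased; the 1/12 allotted to Danuta's branch passes to Danuta's issue by representation.
The 1/12 is divided into 3 equal shares of 1/36 among Halina, Kazimierz, Eliasz.
Halina is living and takes 1/36.
Kazimierz is living and takes 1/36.
Eliasz is living and takes 1/36.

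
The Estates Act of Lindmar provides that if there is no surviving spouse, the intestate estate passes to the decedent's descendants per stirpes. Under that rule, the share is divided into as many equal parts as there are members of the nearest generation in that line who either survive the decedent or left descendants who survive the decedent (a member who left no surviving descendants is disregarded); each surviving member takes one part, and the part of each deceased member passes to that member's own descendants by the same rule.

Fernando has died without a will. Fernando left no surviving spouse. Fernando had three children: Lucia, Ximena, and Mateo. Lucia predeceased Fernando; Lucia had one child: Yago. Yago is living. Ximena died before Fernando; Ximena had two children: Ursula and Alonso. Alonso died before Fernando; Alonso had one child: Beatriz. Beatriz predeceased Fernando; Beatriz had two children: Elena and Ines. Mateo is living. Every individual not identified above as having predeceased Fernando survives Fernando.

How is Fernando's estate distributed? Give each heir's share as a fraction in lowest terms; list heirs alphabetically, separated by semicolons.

There is no surviving spouse, so the entire estate passes to Fernando's descendants per stirpes.
The estate is divided into 3 equal shares of 1/3 among Lucia, Ximena, Mateo.
Lucia predeceased; the 1/3 allotted to Lucia's branch passes to Lucia's issue by representation.
Yago is the sole taker at this level and receives the full 1/3.
Ximena predeceased; the 1/3 allotted to Ximena's branch passes to Ximena's issue by representation.
The 1/3 is divided into 2 equal shares of 1/6 among Ursula, Alonso.
Ursula is living and takes 1/6.
Alonso predeceased; the 1/6 allotted to Alonso's branch passes to Alonso's issue by representation.
Beatriz's line is the sole branch at this level, so the full 1/6 passes to Beatriz's issue by representation.
The 1/6 is divided into 2 equal shares of 1/12 among Elena, Ines.
Elena is living and takes 1/12.
Ines is living and takes 1/12.
Mateo is living and takes 1/3.

Elena 1/12; Ines 1/12; Mateo 1/3; Ursula 1/6; Yago 1/3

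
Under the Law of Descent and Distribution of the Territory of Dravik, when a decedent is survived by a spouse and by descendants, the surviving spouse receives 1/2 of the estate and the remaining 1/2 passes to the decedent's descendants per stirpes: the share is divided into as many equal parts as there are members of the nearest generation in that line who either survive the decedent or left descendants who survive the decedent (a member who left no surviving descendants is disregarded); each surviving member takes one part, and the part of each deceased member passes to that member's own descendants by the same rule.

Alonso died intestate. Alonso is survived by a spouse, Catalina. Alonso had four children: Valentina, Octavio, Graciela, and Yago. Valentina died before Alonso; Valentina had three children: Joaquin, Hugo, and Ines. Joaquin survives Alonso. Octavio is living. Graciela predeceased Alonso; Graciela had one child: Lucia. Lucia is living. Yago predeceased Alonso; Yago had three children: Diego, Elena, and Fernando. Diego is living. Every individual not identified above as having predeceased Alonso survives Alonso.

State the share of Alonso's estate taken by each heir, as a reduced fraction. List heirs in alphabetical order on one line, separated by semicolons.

Catalina 1/2; Diego 1/24; Elena 1/24; Fernando 1/24; Hugo 1/24; Ines 1/24; Joaquin 1/24; Lucia 1/8; Octavio 1/8

Catalina, as surviving spouse, takes 1/2.
The remaining 1/2 passes to Alonso's descendants per stirpes.
The 1/2 is divided into 4 equal shares of 1/8 among Valentina, Octavio, Graciela, Yago.
Valentina predeceased; the 1/8 allotted to Valentina's branch passes to Valentina's issue by representation.
The 1/8 is divided into 3 equal shares of 1/24 among Joaquin, Hugo, Ines.
Joaquin is living and takes 1/24.
Hugo is living and takes 1/24.
Ines is living and takes 1/24.
Octavio is living and takes 1/8.
Graciela predeceased; the 1/8 allotted to Graciela's branch passes to Graciela's issue by representation.
Lucia is the sole taker at this level and receives the full 1/8.
Yago predeceased; the 1/8 allotted to Yago's branch passes to Yago's issue by representation.
The 1/8 is divided into 3 equal shares of 1/24 among Diego, Elena, Fernando.
Diego is living and takes 1/24.
Elena is living and takes 1/24.
Fernando is living and takes 1/24.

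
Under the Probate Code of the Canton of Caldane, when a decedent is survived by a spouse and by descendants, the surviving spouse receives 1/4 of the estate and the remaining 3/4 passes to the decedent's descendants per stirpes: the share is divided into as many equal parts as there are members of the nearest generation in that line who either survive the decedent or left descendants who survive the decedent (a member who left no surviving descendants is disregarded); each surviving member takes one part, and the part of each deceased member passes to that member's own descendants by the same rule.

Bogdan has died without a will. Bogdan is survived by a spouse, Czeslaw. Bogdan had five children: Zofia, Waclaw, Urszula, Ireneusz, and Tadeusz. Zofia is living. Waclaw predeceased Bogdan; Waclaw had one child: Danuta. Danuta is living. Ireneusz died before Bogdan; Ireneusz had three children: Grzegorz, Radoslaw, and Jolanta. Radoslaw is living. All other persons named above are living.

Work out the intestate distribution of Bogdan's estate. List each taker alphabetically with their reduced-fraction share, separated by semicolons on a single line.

Czeslaw 1/4; Danuta 3/20; Grzegorz 1/20; Jolanta 1/20; Radoslaw 1/20; Tadeusz 3/20; Urszula 3/20; Zofia 3/20

Czeslaw, as surviving spouse, takes 1/4.
The remaining 3/4 passes to Bogdan's descendants per stirpes.
The 3/4 is divided into 5 equal shares of 3/20 among Zofia, Waclaw, Urszula, Ireneusz, Tadeusz.
Zofia is living and takes 3/20.
Waclaw predeceased; the 3/20 allotted to Waclaw's branch passes to Waclaw's issue by representation.
Danuta is the sole taker at this level and receives the full 3/20.
Urszula is living and takes 3/20.
Ireneusz predeceased; the 3/20 allotted to Ireneusz's branch passes to Ireneusz's issue by representation.
The 3/20 is divided into 3 equal shares of 1/20 among Grzegorz, Radoslaw, Jolanta.
Grzegorz is living and takes 1/20.
Radoslaw is living and takes 1/20.
Jolanta is living and takes 1/20.
Tadeusz is living and takes 3/20.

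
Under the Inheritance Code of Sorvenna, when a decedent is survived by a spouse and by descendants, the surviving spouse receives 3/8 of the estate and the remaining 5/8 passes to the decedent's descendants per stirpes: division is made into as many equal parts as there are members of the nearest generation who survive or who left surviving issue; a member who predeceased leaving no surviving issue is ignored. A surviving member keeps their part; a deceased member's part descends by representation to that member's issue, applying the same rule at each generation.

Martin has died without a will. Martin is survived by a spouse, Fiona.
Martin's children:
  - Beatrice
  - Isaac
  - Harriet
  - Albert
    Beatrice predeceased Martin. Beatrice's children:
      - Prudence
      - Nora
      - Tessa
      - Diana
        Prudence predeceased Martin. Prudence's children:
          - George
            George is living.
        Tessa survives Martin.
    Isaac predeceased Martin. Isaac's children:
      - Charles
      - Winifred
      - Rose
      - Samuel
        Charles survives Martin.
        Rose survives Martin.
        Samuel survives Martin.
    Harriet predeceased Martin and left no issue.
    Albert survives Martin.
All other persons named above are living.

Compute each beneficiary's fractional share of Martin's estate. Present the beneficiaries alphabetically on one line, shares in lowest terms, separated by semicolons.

Fiona, as surviving spouse, takes 3/8.
The remaining 5/8 passes to Martin's descendants per stirpes.
Harriet left no surviving issue, so that branch lapses and is disregarded.
The 5/8 is divided into 3 equal shares of 5/24 among Beatrice, Isaac, Albert.
Beatrice predeceased; the 5/24 allotted to Beatrice's branch passes to Beatrice's issue by representation.
The 5/24 is divided into 4 equal shares of 5/96 among Prudence, Nora, Tessa, Diana.
Prudence predeceased; the 5/96 allotted to Prudence's branch passes to Prudence's issue by representation.
George is the sole taker at this level and receives the full 5/96.
Nora is living and takes 5/96.
Tessa is living and takes 5/96.
Diana is living and takes 5/96.
Isaac predeceased; the 5/24 allotted to Isaac's branch passes to Isaac's issue by representation.
The 5/24 is divided into 4 equal shares of 5/96 among Charles, Winifred, Rose, Samuel.
Charles is living and takes 5/96.
Winifred is living and takes 5/96.
Rose is living and takes 5/96.
Samuel is living and takes 5/96.
Albert is living and takes 5/24.

Albert 5/24; Charles 5/96; Diana 5/96; Fiona 3/8; George 5/96; Nora 5/96; Rose 5/96; Samuel 5/96; Tessa 5/96; Winifred 5/96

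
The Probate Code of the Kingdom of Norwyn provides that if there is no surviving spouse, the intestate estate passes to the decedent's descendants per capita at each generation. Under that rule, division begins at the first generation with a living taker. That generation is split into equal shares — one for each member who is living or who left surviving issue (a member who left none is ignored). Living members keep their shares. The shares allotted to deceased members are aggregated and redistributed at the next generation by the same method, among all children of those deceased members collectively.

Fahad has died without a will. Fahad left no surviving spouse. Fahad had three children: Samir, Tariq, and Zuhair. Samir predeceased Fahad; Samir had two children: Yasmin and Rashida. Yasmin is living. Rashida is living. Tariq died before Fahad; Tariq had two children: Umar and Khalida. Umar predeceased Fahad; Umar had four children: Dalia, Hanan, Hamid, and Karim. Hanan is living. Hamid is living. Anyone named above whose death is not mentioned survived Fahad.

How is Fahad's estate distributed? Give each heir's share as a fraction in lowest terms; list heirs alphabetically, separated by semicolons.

There is no surviving spouse, so the entire estate passes to Fahad's descendants per capita at each generation.
At generation 1 (Samir, Tariq, Zuhair) there are 3 shares of (1)/3 = 1/3 each.
Living: Zuhair — each takes 1/3.
Deceased: Samir and Tariq. Their combined 2/3 is pooled and carried to generation 2.
At generation 2 (Yasmin, Rashida, Umar, Khalida) there are 4 shares of (2/3)/4 = 1/6 each.
Living: Yasmin, Rashida, and Khalida — each takes 1/6.
Deceased: Umar. That 1/6 share is carried to generation 3.
At generation 3 (Dalia, Hanan, Hamid, Karim) there are 4 shares of (1/6)/4 = 1/24 each.
Living: Dalia, Hanan, Hamid, and Karim — each takes 1/24.

Dalia 1/24; Hamid 1/24; Hanan 1/24; Karim 1/24; Khalida 1/6; Rashida 1/6; Yasmin 1/6; Zuhair 1/3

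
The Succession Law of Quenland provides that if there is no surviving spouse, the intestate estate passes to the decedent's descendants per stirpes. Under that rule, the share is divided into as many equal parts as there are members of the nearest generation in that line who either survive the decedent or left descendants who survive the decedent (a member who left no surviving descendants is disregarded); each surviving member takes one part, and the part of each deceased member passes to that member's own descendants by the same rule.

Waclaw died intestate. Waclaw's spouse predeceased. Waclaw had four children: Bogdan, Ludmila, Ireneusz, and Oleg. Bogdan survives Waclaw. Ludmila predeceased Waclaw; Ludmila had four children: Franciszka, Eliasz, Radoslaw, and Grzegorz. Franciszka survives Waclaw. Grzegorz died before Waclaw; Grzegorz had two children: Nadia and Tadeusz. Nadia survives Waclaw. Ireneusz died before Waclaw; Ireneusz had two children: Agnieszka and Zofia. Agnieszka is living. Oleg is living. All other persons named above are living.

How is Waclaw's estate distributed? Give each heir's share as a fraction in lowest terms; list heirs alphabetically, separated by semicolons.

There is no surviving spouse, so the entire estate passes to Waclaw's descendants per stirpes.
The estate is divided into 4 equal shares of 1/4 among Bogdan, Ludmila, Ireneusz, Oleg.
Bogdan is living and takes 1/4.
Ludmila predeceased; the 1/4 allotted to Ludmila's branch passes to Ludmila's issue by representation.
The 1/4 is divided into 4 equal shares of 1/16 among Franciszka, Eliasz, Radoslaw, Grzegorz.
Franciszka is living and takes 1/16.
Eliasz is living and takes 1/16.
Radoslaw is living and takes 1/16.
Grzegorz predeceased; the 1/16 allotted to Grzegorz's branch passes to Grzegorz's issue by representation.
The 1/16 is divided into 2 equal shares of 1/32 among Nadia, Tadeusz.
Nadia is living and takes 1/32.
Tadeusz is living and takes 1/32.
Ireneusz predeceased; the 1/4 allotted to Ireneusz's branch passes to Ireneusz's issue by representation.
The 1/4 is divided into 2 equal shares of 1/8 among Agnieszka, Zofia.
Agnieszka is living and takes 1/8.
Zofia is living and takes 1/8.
Oleg is living and takes 1/4.

Agnieszka 1/8; Bogdan 1/4; Eliasz 1/16; Franciszka 1/16; Nadia 1/32; Oleg 1/4; Radoslaw 1/16; Tadeusz 1/32; Zofia 1/8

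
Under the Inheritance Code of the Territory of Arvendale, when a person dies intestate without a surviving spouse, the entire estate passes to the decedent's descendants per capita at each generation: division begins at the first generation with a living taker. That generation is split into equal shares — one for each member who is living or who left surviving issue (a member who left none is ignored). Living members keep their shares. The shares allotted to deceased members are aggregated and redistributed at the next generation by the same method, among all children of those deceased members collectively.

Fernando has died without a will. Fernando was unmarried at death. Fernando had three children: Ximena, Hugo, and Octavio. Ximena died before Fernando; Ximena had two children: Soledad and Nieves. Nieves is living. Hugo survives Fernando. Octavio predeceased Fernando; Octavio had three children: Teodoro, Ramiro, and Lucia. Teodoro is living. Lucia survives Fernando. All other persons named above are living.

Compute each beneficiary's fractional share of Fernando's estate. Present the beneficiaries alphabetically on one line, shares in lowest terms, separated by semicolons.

Hugo 1/3; Lucia 2/15; Nieves 2/15; Ramiro 2/15; Soledad 2/15; Teodoro 2/15

There is no surviving spouse, so the entire estate passes to Fernando's descendants per capita at each generation.
At generation 1 (Ximena, Hugo, Octavio) there are 3 shares of (1)/3 = 1/3 each.
Living: Hugo — each takes 1/3.
Deceased: Ximena and Octavio. Their combined 2/3 is pooled and carried to generation 2.
At generation 2 (Soledad, Nieves, Teodoro, Ramiro, Lucia) there are 5 shares of (2/3)/5 = 2/15 each.
Living: Soledad, Nieves, Teodoro, Ramiro, and Lucia — each takes 2/15.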